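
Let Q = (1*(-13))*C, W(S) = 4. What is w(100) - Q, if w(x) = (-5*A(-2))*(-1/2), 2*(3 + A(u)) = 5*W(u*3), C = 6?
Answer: 191/2 ≈ 95.500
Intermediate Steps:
A(u) = 7 (A(u) = -3 + (5*4)/2 = -3 + (1/2)*20 = -3 + 10 = 7)
w(x) = 35/2 (w(x) = (-5*7)*(-1/2) = -(-35)/2 = -35*(-1/2) = 35/2)
Q = -78 (Q = (1*(-13))*6 = -13*6 = -78)
w(100) - Q = 35/2 - 1*(-78) = 35/2 + 78 = 191/2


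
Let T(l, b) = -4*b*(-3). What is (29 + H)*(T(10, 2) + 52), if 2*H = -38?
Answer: 760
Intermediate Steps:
H = -19 (H = (1/2)*(-38) = -19)
T(l, b) = 12*b
(29 + H)*(T(10, 2) + 52) = (29 - 19)*(12*2 + 52) = 10*(24 + 52) = 10*76 = 760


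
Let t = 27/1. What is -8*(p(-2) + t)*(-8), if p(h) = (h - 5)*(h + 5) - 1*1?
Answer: 320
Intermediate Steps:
t = 27 (t = 27*1 = 27)
p(h) = -1 + (-5 + h)*(5 + h) (p(h) = (-5 + h)*(5 + h) - 1 = -1 + (-5 + h)*(5 + h))
-8*(p(-2) + t)*(-8) = -8*((-26 + (-2)²) + 27)*(-8) = -8*((-26 + 4) + 27)*(-8) = -8*(-22 + 27)*(-8) = -40*(-8) = -8*(-40) = 320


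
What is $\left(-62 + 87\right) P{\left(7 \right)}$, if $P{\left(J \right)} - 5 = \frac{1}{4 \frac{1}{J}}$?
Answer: $\frac{675}{4} \approx 168.75$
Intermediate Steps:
$P{\left(J \right)} = 5 + \frac{J}{4}$ ($P{\left(J \right)} = 5 + \frac{1}{4 \frac{1}{J}} = 5 + \frac{J}{4}$)
$\left(-62 + 87\right) P{\left(7 \right)} = \left(-62 + 87\right) \left(5 + \frac{1}{4} \cdot 7\right) = 25 \left(5 + \frac{7}{4}\right) = 25 \cdot \frac{27}{4} = \frac{675}{4}$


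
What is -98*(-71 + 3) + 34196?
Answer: 40860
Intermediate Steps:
-98*(-71 + 3) + 34196 = -98*(-68) + 34196 = 6664 + 34196 = 40860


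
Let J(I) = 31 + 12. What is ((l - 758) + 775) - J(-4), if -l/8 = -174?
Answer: 1366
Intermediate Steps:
l = 1392 (l = -8*(-174) = 1392)
J(I) = 43
((l - 758) + 775) - J(-4) = ((1392 - 758) + 775) - 1*43 = (634 + 775) - 43 = 1409 - 43 = 1366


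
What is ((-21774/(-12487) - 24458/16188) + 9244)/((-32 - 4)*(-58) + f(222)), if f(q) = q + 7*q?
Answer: 133473223295/55790517456 ≈ 2.3924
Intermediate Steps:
f(q) = 8*q
((-21774/(-12487) - 24458/16188) + 9244)/((-32 - 4)*(-58) + f(222)) = ((-21774/(-12487) - 24458/16188) + 9244)/((-32 - 4)*(-58) + 8*222) = ((-21774*(-1/12487) - 24458*1/16188) + 9244)/(-36*(-58) + 1776) = ((21774/12487 - 12229/8094) + 9244)/(2088 + 1776) = (23535233/101069778 + 9244)/3864 = (934312563065/101069778)*(1/3864) = 133473223295/55790517456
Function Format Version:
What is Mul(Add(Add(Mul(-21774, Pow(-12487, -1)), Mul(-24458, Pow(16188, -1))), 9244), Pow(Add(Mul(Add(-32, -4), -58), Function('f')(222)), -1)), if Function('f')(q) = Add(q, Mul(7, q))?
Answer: Rational(133473223295, 55790517456) ≈ 2.3924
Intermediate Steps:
Function('f')(q) = Mul(8, q)
Mul(Add(Add(Mul(-21774, Pow(-12487, -1)), Mul(-24458, Pow(16188, -1))), 9244), Pow(Add(Mul(Add(-32, -4), -58), Function('f')(222)), -1)) = Mul(Add(Add(Mul(-21774, Pow(-12487, -1)), Mul(-24458, Pow(16188, -1))), 9244), Pow(Add(Mul(Add(-32, -4), -58), Mul(8, 222)), -1)) = Mul(Add(Add(Mul(-21774, Rational(-1, 12487)), Mul(-24458, Rational(1, 16188))), 9244), Pow(Add(Mul(-36, -58), 1776), -1)) = Mul(Add(Add(Rational(21774, 12487), Rational(-12229, 8094)), 9244), Pow(Add(2088, 1776), -1)) = Mul(Add(Rational(23535233, 101069778), 9244), Pow(3864, -1)) = Mul(Rational(934312563065, 101069778), Rational(1, 3864)) = Rational(133473223295, 55790517456)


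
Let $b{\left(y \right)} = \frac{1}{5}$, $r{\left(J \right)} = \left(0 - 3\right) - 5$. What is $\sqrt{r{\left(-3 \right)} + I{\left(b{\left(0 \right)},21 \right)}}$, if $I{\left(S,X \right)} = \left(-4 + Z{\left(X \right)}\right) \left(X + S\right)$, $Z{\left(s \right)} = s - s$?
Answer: $\frac{4 i \sqrt{145}}{5} \approx 9.6333 i$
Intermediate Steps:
$Z{\left(s \right)} = 0$
$r{\left(J \right)} = -8$ ($r{\left(J \right)} = -3 - 5 = -8$)
$b{\left(y \right)} = \frac{1}{5}$
$I{\left(S,X \right)} = - 4 S - 4 X$ ($I{\left(S,X \right)} = \left(-4 + 0\right) \left(X + S\right) = - 4 \left(S + X\right) = - 4 S - 4 X$)
$\sqrt{r{\left(-3 \right)} + I{\left(b{\left(0 \right)},21 \right)}} = \sqrt{-8 - \frac{424}{5}} = \sqrt{- \frac{464}{5}} = \frac{4 i \sqrt{145}}{5}$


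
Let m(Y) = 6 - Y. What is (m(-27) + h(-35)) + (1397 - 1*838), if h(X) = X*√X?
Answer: 592 - 35*I*√35 ≈ 592.0 - 207.06*I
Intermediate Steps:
h(X) = X^(3/2)
(m(-27) + h(-35)) + (1397 - 1*838) = ((6 - 1*(-27)) + (-35)^(3/2)) + (1397 - 1*838) = ((6 + 27) - 35*I*√35) + (1397 - 838) = (33 - 35*I*√35) + 559 = 592 - 35*I*√35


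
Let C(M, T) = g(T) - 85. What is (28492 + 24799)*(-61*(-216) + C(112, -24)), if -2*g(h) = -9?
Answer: 1395744581/2 ≈ 6.9787e+8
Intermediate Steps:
g(h) = 9/2 (g(h) = -½*(-9) = 9/2)
C(M, T) = -161/2 (C(M, T) = 9/2 - 85 = -161/2)
(28492 + 24799)*(-61*(-216) + C(112, -24)) = (28492 + 24799)*(-61*(-216) - 161/2) = 53291*(13176 - 161/2) = 53291*(26191/2) = 1395744581/2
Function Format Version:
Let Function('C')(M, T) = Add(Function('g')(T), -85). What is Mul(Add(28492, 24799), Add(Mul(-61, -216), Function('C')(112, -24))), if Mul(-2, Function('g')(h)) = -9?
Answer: Rational(1395744581, 2) ≈ 6.9787e+8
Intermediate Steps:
Function('g')(h) = Rational(9, 2) (Function('g')(h) = Mul(Rational(-1, 2), -9) = Rational(9, 2))
Function('C')(M, T) = Rational(-161, 2) (Function('C')(M, T) = Add(Rational(9, 2), -85) = Rational(-161, 2))
Mul(Add(28492, 24799), Add(Mul(-61, -216), Function('C')(112, -24))) = Mul(Add(28492, 24799), Add(Mul(-61, -216), Rational(-161, 2))) = Mul(53291, Add(13176, Rational(-161, 2))) = Mul(53291, Rational(26191, 2)) = Rational(1395744581, 2)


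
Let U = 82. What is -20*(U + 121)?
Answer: -4060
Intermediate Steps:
-20*(U + 121) = -20*(82 + 121) = -20*203 = -4060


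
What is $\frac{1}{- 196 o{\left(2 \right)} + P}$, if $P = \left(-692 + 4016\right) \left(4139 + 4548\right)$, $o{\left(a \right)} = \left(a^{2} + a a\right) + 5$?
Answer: $\frac{1}{28873040} \approx 3.4634 \cdot 10^{-8}$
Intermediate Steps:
$o{\left(a \right)} = 5 + 2 a^{2}$ ($o{\left(a \right)} = \left(a^{2} + a^{2}\right) + 5 = 2 a^{2} + 5 = 5 + 2 a^{2}$)
$P = 28875588$ ($P = 3324 \cdot 8687 = 28875588$)
$\frac{1}{- 196 o{\left(2 \right)} + P} = \frac{1}{- 196 \left(5 + 2 \cdot 2^{2}\right) + 28875588} = \frac{1}{- 196 \left(5 + 2 \cdot 4\right) + 28875588} = \frac{1}{- 196 \left(5 + 8\right) + 28875588} = \frac{1}{\left(-196\right) 13 + 28875588} = \frac{1}{-2548 + 28875588} = \frac{1}{28873040}$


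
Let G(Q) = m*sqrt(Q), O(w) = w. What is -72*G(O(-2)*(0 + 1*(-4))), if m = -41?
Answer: 5904*sqrt(2) ≈ 8349.5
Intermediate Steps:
G(Q) = -41*sqrt(Q)
-72*G(O(-2)*(0 + 1*(-4))) = -(-2952)*sqrt(-2*(0 + 1*(-4))) = -(-2952)*sqrt(-2*(0 - 4)) = -(-2952)*sqrt(-2*(-4)) = -(-2952)*sqrt(8) = -(-2952)*2*sqrt(2) = -(-5904)*sqrt(2) = 5904*sqrt(2)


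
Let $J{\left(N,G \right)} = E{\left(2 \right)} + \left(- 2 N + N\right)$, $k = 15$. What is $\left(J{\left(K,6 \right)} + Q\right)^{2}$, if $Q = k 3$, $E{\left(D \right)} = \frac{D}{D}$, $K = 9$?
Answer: $1369$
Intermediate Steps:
$E{\left(D \right)} = 1$
$Q = 45$ ($Q = 15 \cdot 3 = 45$)
$J{\left(N,G \right)} = 1 - N$ ($J{\left(N,G \right)} = 1 + \left(- 2 N + N\right) = 1 - N$)
$\left(J{\left(K,6 \right)} + Q\right)^{2} = \left(\left(1 - 9\right) + 45\right)^{2} = \left(-8 + 45\right)^{2} = 37^{2} = 1369$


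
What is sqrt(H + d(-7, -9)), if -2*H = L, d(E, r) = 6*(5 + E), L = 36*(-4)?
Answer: 2*sqrt(15) ≈ 7.7460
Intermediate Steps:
L = -144
d(E, r) = 30 + 6*E
H = 72 (H = -1/2*(-144) = 72)
sqrt(H + d(-7, -9)) = sqrt(72 + (30 + 6*(-7))) = sqrt(72 + (30 - 42)) = sqrt(72 - 12) = sqrt(60) = 2*sqrt(15)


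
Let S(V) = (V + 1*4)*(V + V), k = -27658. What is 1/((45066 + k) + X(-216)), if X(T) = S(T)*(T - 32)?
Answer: -1/22695424 ≈ -4.4062e-8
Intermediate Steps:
S(V) = 2*V*(4 + V) (S(V) = (V + 4)*(2*V) = (4 + V)*(2*V) = 2*V*(4 + V))
X(T) = 2*T*(-32 + T)*(4 + T) (X(T) = (2*T*(4 + T))*(T - 32) = (2*T*(4 + T))*(-32 + T) = 2*T*(-32 + T)*(4 + T))
1/((45066 + k) + X(-216)) = 1/((45066 - 27658) + 2*(-216)*(-32 - 216)*(4 - 216)) = 1/(17408 + 2*(-216)*(-248)*(-212)) = 1/(17408 - 22712832) = 1/(-22695424) = -1/22695424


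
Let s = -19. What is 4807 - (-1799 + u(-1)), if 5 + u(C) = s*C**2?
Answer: 6630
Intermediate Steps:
u(C) = -5 - 19*C**2
4807 - (-1799 + u(-1)) = 4807 - (-1799 + (-5 - 19*(-1)**2)) = 4807 - (-1799 + (-5 - 19*1)) = 4807 - (-1799 + (-5 - 19)) = 4807 - (-1799 - 24) = 4807 - 1*(-1823) = 4807 + 1823 = 6630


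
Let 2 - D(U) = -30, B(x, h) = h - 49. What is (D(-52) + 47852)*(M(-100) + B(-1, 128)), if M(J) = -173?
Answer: -4501096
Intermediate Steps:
B(x, h) = -49 + h
D(U) = 32 (D(U) = 2 - 1*(-30) = 2 + 30 = 32)
(D(-52) + 47852)*(M(-100) + B(-1, 128)) = (32 + 47852)*(-173 + (-49 + 128)) = 47884*(-173 + 79) = 47884*(-94) = -4501096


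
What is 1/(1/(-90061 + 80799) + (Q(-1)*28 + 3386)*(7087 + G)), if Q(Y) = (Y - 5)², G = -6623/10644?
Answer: 12323091/383710787340337 ≈ 3.2116e-8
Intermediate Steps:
G = -6623/10644 (G = -6623*1/10644 = -6623/10644 ≈ -0.62223)
Q(Y) = (-5 + Y)²
1/(1/(-90061 + 80799) + (Q(-1)*28 + 3386)*(7087 + G)) = 1/(1/(-90061 + 80799) + ((-5 - 1)²*28 + 3386)*(7087 - 6623/10644)) = 1/(1/(-9262) + ((-6)²*28 + 3386)*(75427405/10644)) = 1/(-1/9262 + (36*28 + 3386)*(75427405/10644)) = 1/(-1/9262 + (1008 + 3386)*(75427405/10644)) = 1/(-1/9262 + 4394*(75427405/10644)) = 1/(-1/9262 + 165714008785/5322) = 1/(383710787340337/12323091) = 12323091/383710787340337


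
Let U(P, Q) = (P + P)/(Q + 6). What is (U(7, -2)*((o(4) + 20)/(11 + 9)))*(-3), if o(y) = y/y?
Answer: -441/40 ≈ -11.025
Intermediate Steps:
o(y) = 1
U(P, Q) = 2*P/(6 + Q) (U(P, Q) = (2*P)/(6 + Q) = 2*P/(6 + Q))
(U(7, -2)*((o(4) + 20)/(11 + 9)))*(-3) = ((2*7/(6 - 2))*((1 + 20)/(11 + 9)))*(-3) = ((2*7/4)*(21/20))*(-3) = ((2*7*(¼))*(21*(1/20)))*(-3) = ((7/2)*(21/20))*(-3) = (147/40)*(-3) = -441/40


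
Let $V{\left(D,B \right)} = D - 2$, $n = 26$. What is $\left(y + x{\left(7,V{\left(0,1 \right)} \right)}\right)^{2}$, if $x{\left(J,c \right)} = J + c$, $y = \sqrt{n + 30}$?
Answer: $81 + 20 \sqrt{14} \approx 155.83$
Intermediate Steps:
$V{\left(D,B \right)} = -2 + D$ ($V{\left(D,B \right)} = D - 2 = -2 + D$)
$y = 2 \sqrt{14}$ ($y = \sqrt{26 + 30} = \sqrt{56} = 2 \sqrt{14} \approx 7.4833$)
$\left(y + x{\left(7,V{\left(0,1 \right)} \right)}\right)^{2} = \left(2 \sqrt{14} + \left(7 + \left(-2 + 0\right)\right)\right)^{2} = \left(2 \sqrt{14} + \left(7 - 2\right)\right)^{2} = \left(2 \sqrt{14} + 5\right)^{2} = \left(5 + 2 \sqrt{14}\right)^{2}$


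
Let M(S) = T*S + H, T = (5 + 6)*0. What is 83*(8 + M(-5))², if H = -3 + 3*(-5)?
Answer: 8300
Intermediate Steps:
T = 0 (T = 11*0 = 0)
H = -18 (H = -3 - 15 = -18)
M(S) = -18 (M(S) = 0*S - 18 = 0 - 18 = -18)
83*(8 + M(-5))² = 83*(8 - 18)² = 83*(-10)² = 83*100 = 8300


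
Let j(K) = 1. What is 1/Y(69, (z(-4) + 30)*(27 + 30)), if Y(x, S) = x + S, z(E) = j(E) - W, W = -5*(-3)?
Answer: 1/981 ≈ 0.0010194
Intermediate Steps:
W = 15
z(E) = -14 (z(E) = 1 - 1*15 = 1 - 15 = -14)
Y(x, S) = S + x
1/Y(69, (z(-4) + 30)*(27 + 30)) = 1/((-14 + 30)*(27 + 30) + 69) = 1/(16*57 + 69) = 1/(912 + 69) = 1/981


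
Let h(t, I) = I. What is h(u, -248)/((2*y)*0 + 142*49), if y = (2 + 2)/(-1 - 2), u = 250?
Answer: -124/3479 ≈ -0.035642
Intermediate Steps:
y = -4/3 (y = 4/(-3) = 4*(-1/3) = -4/3 ≈ -1.3333)
h(u, -248)/((2*y)*0 + 142*49) = -248/((2*(-4/3))*0 + 142*49) = -248/(-8/3*0 + 6958) = -248/(0 + 6958) = -248/6958 = -248*1/6958 = -124/3479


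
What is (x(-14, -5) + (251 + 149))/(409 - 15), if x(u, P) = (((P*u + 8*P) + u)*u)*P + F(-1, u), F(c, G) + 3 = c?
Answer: 758/197 ≈ 3.8477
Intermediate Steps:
F(c, G) = -3 + c
x(u, P) = -4 + P*u*(u + 8*P + P*u) (x(u, P) = (((P*u + 8*P) + u)*u)*P + (-3 - 1) = (((8*P + P*u) + u)*u)*P - 4 = ((u + 8*P + P*u)*u)*P - 4 = (u*(u + 8*P + P*u))*P - 4 = P*u*(u + 8*P + P*u) - 4 = -4 + P*u*(u + 8*P + P*u))
(x(-14, -5) + (251 + 149))/(409 - 15) = ((-4 - 5*(-14)² + (-5)²*(-14)² + 8*(-14)*(-5)²) + (251 + 149))/(409 - 15) = ((-4 - 5*196 + 25*196 + 8*(-14)*25) + 400)/394 = ((-4 - 980 + 4900 - 2800) + 400)*(1/394) = (1116 + 400)*(1/394) = 1516*(1/394) = 758/197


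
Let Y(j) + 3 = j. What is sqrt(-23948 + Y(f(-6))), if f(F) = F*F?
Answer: I*sqrt(23915) ≈ 154.64*I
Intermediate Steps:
f(F) = F**2
Y(j) = -3 + j
sqrt(-23948 + Y(f(-6))) = sqrt(-23948 + (-3 + (-6)**2)) = sqrt(-23948 + (-3 + 36)) = sqrt(-23948 + 33) = sqrt(-23915) = I*sqrt(23915)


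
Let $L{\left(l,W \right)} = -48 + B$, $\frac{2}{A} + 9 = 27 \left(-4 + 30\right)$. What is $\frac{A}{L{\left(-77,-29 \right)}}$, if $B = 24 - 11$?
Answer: $- \frac{2}{24255} \approx -8.2457 \cdot 10^{-5}$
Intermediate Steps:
$B = 13$
$A = \frac{2}{693}$ ($A = \frac{2}{-9 + 27 \left(-4 + 30\right)} = \frac{2}{-9 + 27 \cdot 26} = \frac{2}{-9 + 702} = \frac{2}{693} \approx 0.002886$)
$L{\left(l,W \right)} = -35$ ($L{\left(l,W \right)} = -48 + 13 = -35$)
$\frac{A}{L{\left(-77,-29 \right)}} = \frac{2}{693 \left(-35\right)} = \frac{2}{693} \left(- \frac{1}{35}\right) = - \frac{2}{24255}$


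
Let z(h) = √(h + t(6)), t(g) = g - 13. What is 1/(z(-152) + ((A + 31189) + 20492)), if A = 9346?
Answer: 61027/3724294888 - I*√159/3724294888 ≈ 1.6386e-5 - 3.3857e-9*I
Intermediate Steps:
t(g) = -13 + g
z(h) = √(-7 + h) (z(h) = √(h + (-13 + 6)) = √(h - 7) = √(-7 + h))
1/(z(-152) + ((A + 31189) + 20492)) = 1/(√(-7 - 152) + ((9346 + 31189) + 20492)) = 1/(√(-159) + (40535 + 20492)) = 1/(I*√159 + 61027) = 1/(61027 + I*√159)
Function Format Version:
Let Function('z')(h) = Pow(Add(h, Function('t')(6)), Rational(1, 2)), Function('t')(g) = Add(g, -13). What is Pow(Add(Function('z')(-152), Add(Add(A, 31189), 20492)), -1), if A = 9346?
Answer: Add(Rational(61027, 3724294888), Mul(Rational(-1, 3724294888), I, Pow(159, Rational(1, 2)))) ≈ Add(1.6386e-5, Mul(-3.3857e-9, I))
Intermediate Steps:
Function('t')(g) = Add(-13, g)
Function('z')(h) = Pow(Add(-7, h), Rational(1, 2)) (Function('z')(h) = Pow(Add(h, Add(-13, 6)), Rational(1, 2)) = Pow(Add(h, -7), Rational(1, 2)) = Pow(Add(-7, h), Rational(1, 2)))
Pow(Add(Function('z')(-152), Add(Add(A, 31189), 20492)), -1) = Pow(Add(Pow(Add(-7, -152), Rational(1, 2)), Add(Add(9346, 31189), 20492)), -1) = Pow(Add(Pow(-159, Rational(1, 2)), Add(40535, 20492)), -1) = Pow(Add(Mul(I, Pow(159, Rational(1, 2))), 61027), -1) = Pow(Add(61027, Mul(I, Pow(159, Rational(1, 2)))), -1)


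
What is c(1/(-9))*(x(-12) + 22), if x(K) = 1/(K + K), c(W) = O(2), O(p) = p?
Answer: 527/12 ≈ 43.917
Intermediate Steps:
c(W) = 2
x(K) = 1/(2*K)
c(1/(-9))*(x(-12) + 22) = 2*((½)/(-12) + 22) = 2*((½)*(-1/12) + 22) = 2*(-1/24 + 22) = 2*(527/24) = 527/12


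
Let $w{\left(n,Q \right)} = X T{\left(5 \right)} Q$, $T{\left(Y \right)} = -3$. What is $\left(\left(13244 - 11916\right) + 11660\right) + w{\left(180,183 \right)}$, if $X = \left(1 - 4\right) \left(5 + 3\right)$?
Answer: $26164$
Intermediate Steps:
$X = -24$ ($X = \left(-3\right) 8 = -24$)
$w{\left(n,Q \right)} = 72 Q$ ($w{\left(n,Q \right)} = \left(-24\right) \left(-3\right) Q = 72 Q$)
$\left(\left(13244 - 11916\right) + 11660\right) + w{\left(180,183 \right)} = \left(\left(13244 - 11916\right) + 11660\right) + 72 \cdot 183 = \left(1328 + 11660\right) + 13176 = 12988 + 13176 = 26164$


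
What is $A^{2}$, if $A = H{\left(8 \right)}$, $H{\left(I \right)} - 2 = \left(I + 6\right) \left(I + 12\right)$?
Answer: $79524$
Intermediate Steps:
$H{\left(I \right)} = 2 + \left(6 + I\right) \left(12 + I\right)$ ($H{\left(I \right)} = 2 + \left(I + 6\right) \left(I + 12\right) = 2 + \left(6 + I\right) \left(12 + I\right)$)
$A = 282$ ($A = 74 + 8^{2} + 18 \cdot 8 = 74 + 64 + 144 = 282$)
$A^{2} = 282^{2} = 79524$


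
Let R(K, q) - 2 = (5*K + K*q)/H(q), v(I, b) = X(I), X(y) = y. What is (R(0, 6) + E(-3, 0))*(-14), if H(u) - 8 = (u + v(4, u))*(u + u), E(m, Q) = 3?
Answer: -70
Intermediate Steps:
v(I, b) = I
H(u) = 8 + 2*u*(4 + u) (H(u) = 8 + (u + 4)*(u + u) = 8 + (4 + u)*(2*u) = 8 + 2*u*(4 + u))
R(K, q) = 2 + (5*K + K*q)/(8 + 2*q² + 8*q)
(R(0, 6) + E(-3, 0))*(-14) = ((16 + 4*6² + 5*0 + 16*6 + 0*6)/(2*(4 + 6² + 4*6)) + 3)*(-14) = ((16 + 4*36 + 0 + 96 + 0)/(2*(4 + 36 + 24)) + 3)*(-14) = ((½)*(16 + 144 + 0 + 96 + 0)/64 + 3)*(-14) = ((½)*(1/64)*256 + 3)*(-14) = (2 + 3)*(-14) = 5*(-14) = -70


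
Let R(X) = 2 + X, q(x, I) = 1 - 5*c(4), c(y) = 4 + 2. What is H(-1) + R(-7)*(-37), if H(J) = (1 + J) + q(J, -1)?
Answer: 156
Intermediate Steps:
c(y) = 6
q(x, I) = -29 (q(x, I) = 1 - 5*6 = 1 - 30 = -29)
H(J) = -28 + J (H(J) = (1 + J) - 29 = -28 + J)
H(-1) + R(-7)*(-37) = (-28 - 1) + (2 - 7)*(-37) = -29 - 5*(-37) = -29 + 185 = 156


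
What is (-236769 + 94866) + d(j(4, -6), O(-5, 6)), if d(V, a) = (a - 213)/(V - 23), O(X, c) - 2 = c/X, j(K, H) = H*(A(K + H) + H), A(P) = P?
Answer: -17738936/125 ≈ -1.4191e+5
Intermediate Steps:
j(K, H) = H*(K + 2*H) (j(K, H) = H*((K + H) + H) = H*((H + K) + H) = H*(K + 2*H))
O(X, c) = 2 + c/X
d(V, a) = (-213 + a)/(-23 + V)
(-236769 + 94866) + d(j(4, -6), O(-5, 6)) = (-236769 + 94866) + (-213 + (2 + 6/(-5)))/(-23 - 6*(4 + 2*(-6))) = -141903 + (-213 + (2 + 6*(-⅕)))/(-23 - 6*(4 - 12)) = -141903 + (-213 + (2 - 6/5))/(-23 - 6*(-8)) = -141903 + (-213 + ⅘)/(-23 + 48) = -141903 - 1061/5/25 = -141903 + (1/25)*(-1061/5) = -141903 - 1061/125 = -17738936/125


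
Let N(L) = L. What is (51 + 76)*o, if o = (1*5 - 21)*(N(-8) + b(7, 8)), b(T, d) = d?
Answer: 0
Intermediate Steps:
o = 0 (o = (1*5 - 21)*(-8 + 8) = (5 - 21)*0 = -16*0 = 0)
(51 + 76)*o = (51 + 76)*0 = 127*0 = 0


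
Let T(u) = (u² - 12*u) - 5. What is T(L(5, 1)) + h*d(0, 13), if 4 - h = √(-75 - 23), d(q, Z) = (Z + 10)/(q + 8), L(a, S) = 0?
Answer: 13/2 - 161*I*√2/8 ≈ 6.5 - 28.461*I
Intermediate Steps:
d(q, Z) = (10 + Z)/(8 + q)
h = 4 - 7*I*√2 (h = 4 - √(-75 - 23) = 4 - √(-98) = 4 - 7*I*√2 ≈ 4.0 - 9.8995*I)
T(u) = -5 + u² - 12*u
T(L(5, 1)) + h*d(0, 13) = (-5 + 0² - 12*0) + (4 - 7*I*√2)*((10 + 13)/(8 + 0)) = (-5 + 0 + 0) + (4 - 7*I*√2)*(23/8) = -5 + (4 - 7*I*√2)*((⅛)*23) = -5 + (4 - 7*I*√2)*(23/8) = -5 + (23/2 - 161*I*√2/8) = 13/2 - 161*I*√2/8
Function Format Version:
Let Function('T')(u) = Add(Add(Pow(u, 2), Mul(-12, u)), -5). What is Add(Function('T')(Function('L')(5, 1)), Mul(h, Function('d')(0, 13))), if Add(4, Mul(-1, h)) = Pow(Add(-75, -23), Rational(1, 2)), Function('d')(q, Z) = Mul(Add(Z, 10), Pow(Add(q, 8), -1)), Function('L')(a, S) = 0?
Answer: Add(Rational(13, 2), Mul(Rational(-161, 8), I, Pow(2, Rational(1, 2)))) ≈ Add(6.5000, Mul(-28.461, I))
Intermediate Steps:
Function('d')(q, Z) = Mul(Pow(Add(8, q), -1), Add(10, Z)) (Function('d')(q, Z) = Mul(Add(10, Z), Pow(Add(8, q), -1)) = Mul(Pow(Add(8, q), -1), Add(10, Z)))
h = Add(4, Mul(-7, I, Pow(2, Rational(1, 2)))) (h = Add(4, Mul(-1, Pow(Add(-75, -23), Rational(1, 2)))) = Add(4, Mul(-1, Pow(-98, Rational(1, 2)))) = Add(4, Mul(-1, Mul(7, I, Pow(2, Rational(1, 2))))) = Add(4, Mul(-7, I, Pow(2, Rational(1, 2)))) ≈ Add(4.0000, Mul(-9.8995, I)))
Function('T')(u) = Add(-5, Pow(u, 2), Mul(-12, u))
Add(Function('T')(Function('L')(5, 1)), Mul(h, Function('d')(0, 13))) = Add(Add(-5, Pow(0, 2), Mul(-12, 0)), Mul(Add(4, Mul(-7, I, Pow(2, Rational(1, 2)))), Mul(Pow(Add(8, 0), -1), Add(10, 13)))) = Add(Add(-5, 0, 0), Mul(Add(4, Mul(-7, I, Pow(2, Rational(1, 2)))), Mul(Pow(8, -1), 23))) = Add(-5, Mul(Add(4, Mul(-7, I, Pow(2, Rational(1, 2)))), Mul(Rational(1, 8), 23))) = Add(-5, Mul(Add(4, Mul(-7, I, Pow(2, Rational(1, 2)))), Rational(23, 8))) = Add(-5, Add(Rational(23, 2), Mul(Rational(-161, 8), I, Pow(2, Rational(1, 2))))) = Add(Rational(13, 2), Mul(Rational(-161, 8), I, Pow(2, Rational(1, 2))))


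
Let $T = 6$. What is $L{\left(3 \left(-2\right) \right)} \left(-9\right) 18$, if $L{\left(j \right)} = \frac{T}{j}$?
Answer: $162$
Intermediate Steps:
$L{\left(j \right)} = \frac{6}{j}$
$L{\left(3 \left(-2\right) \right)} \left(-9\right) 18 = \frac{6}{3 \left(-2\right)} \left(-9\right) 18 = \frac{6}{-6} \left(-9\right) 18 = 6 \left(- \frac{1}{6}\right) \left(-9\right) 18 = \left(-1\right) \left(-9\right) 18 = 9 \cdot 18 = 162$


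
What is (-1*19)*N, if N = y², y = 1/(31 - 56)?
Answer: -19/625 ≈ -0.030400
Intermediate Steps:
y = -1/25 (y = 1/(-25) = -1/25 ≈ -0.040000)
N = 1/625 (N = (-1/25)² = 1/625 ≈ 0.0016000)
(-1*19)*N = -1*19*(1/625) = -19*1/625 = -19/625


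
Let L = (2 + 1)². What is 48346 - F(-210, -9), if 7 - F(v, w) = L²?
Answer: 48420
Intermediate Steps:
L = 9 (L = 3² = 9)
F(v, w) = -74 (F(v, w) = 7 - 1*9² = 7 - 1*81 = 7 - 81 = -74)
48346 - F(-210, -9) = 48346 - 1*(-74) = 48346 + 74 = 48420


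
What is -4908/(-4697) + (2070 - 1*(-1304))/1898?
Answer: 12581531/4457453 ≈ 2.8226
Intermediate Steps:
-4908/(-4697) + (2070 - 1*(-1304))/1898 = -4908*(-1/4697) + (2070 + 1304)*(1/1898) = 4908/4697 + 3374*(1/1898) = 4908/4697 + 1687/949 = 12581531/4457453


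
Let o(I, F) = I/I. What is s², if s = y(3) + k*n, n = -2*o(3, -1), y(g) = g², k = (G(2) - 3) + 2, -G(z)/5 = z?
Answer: 961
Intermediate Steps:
o(I, F) = 1
G(z) = -5*z
k = -11 (k = (-5*2 - 3) + 2 = (-10 - 3) + 2 = -13 + 2 = -11)
n = -2 (n = -2*1 = -2)
s = 31 (s = 3² - 11*(-2) = 9 + 22 = 31)
s² = 31² = 961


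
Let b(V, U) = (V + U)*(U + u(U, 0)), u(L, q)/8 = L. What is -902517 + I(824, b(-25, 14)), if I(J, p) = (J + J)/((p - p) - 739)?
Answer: -666961711/739 ≈ -9.0252e+5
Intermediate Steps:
u(L, q) = 8*L
b(V, U) = 9*U*(U + V) (b(V, U) = (V + U)*(U + 8*U) = (U + V)*(9*U) = 9*U*(U + V))
I(J, p) = -2*J/739 (I(J, p) = (2*J)/(0 - 739) = (2*J)/(-739) = (2*J)*(-1/739) = -2*J/739)
-902517 + I(824, b(-25, 14)) = -902517 - 2/739*824 = -902517 - 1648/739 = -666961711/739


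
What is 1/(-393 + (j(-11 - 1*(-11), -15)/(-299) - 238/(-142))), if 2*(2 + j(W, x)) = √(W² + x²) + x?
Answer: -21229/8307274 ≈ -0.0025555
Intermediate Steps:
j(W, x) = -2 + x/2 + √(W² + x²)/2 (j(W, x) = -2 + (√(W² + x²) + x)/2 = -2 + (x + √(W² + x²))/2 = -2 + (x/2 + √(W² + x²)/2) = -2 + x/2 + √(W² + x²)/2)
1/(-393 + (j(-11 - 1*(-11), -15)/(-299) - 238/(-142))) = 1/(-393 + ((-2 + (½)*(-15) + √((-11 - 1*(-11))² + (-15)²)/2)/(-299) - 238/(-142))) = 1/(-393 + ((-2 - 15/2 + √((-11 + 11)² + 225)/2)*(-1/299) - 238*(-1/142))) = 1/(-393 + ((-2 - 15/2 + √(0² + 225)/2)*(-1/299) + 119/71)) = 1/(-393 + ((-2 - 15/2 + √(0 + 225)/2)*(-1/299) + 119/71)) = 1/(-393 + ((-2 - 15/2 + √225/2)*(-1/299) + 119/71)) = 1/(-393 + ((-2 - 15/2 + (½)*15)*(-1/299) + 119/71)) = 1/(-393 + ((-2 - 15/2 + 15/2)*(-1/299) + 119/71)) = 1/(-393 + (-2*(-1/299) + 119/71)) = 1/(-393 + (2/299 + 119/71)) = 1/(-393 + 35723/21229) = 1/(-8307274/21229) = -21229/8307274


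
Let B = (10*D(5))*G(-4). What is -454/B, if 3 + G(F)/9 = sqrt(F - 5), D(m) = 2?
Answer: 227/540 + 227*I/540 ≈ 0.42037 + 0.42037*I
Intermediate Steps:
G(F) = -27 + 9*sqrt(-5 + F) (G(F) = -27 + 9*sqrt(F - 5) = -27 + 9*sqrt(-5 + F))
B = -540 + 540*I (B = (10*2)*(-27 + 9*sqrt(-5 - 4)) = 20*(-27 + 9*sqrt(-9)) = 20*(-27 + 9*(3*I)) = 20*(-27 + 27*I) = -540 + 540*I ≈ -540.0 + 540.0*I)
-454/B = -454*(-540 - 540*I)/583200 = -227*(-540 - 540*I)/291600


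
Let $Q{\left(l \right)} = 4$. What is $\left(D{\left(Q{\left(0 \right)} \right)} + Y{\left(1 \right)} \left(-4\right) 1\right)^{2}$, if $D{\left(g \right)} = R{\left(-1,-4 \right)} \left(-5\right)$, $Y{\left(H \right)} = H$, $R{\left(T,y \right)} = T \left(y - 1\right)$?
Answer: $841$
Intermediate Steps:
$R{\left(T,y \right)} = T \left(-1 + y\right)$
$D{\left(g \right)} = -25$ ($D{\left(g \right)} = - (-1 - 4) \left(-5\right) = \left(-1\right) \left(-5\right) \left(-5\right) = 5 \left(-5\right) = -25$)
$\left(D{\left(Q{\left(0 \right)} \right)} + Y{\left(1 \right)} \left(-4\right) 1\right)^{2} = \left(-25 + 1 \left(-4\right) 1\right)^{2} = \left(-25 - 4\right)^{2} = \left(-29\right)^{2} = 841$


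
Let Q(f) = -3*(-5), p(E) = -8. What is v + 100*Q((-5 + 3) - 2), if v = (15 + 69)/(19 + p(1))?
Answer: 16584/11 ≈ 1507.6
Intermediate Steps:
Q(f) = 15
v = 84/11 (v = (15 + 69)/(19 - 8) = 84/11 ≈ 7.6364)
v + 100*Q((-5 + 3) - 2) = 84/11 + 100*15 = 84/11 + 1500 = 16584/11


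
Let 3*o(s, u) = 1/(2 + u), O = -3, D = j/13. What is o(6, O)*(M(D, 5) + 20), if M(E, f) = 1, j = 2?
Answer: -7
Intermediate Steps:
D = 2/13 ≈ 0.15385
o(s, u) = 1/(3*(2 + u))
o(6, O)*(M(D, 5) + 20) = (1/(3*(2 - 3)))*(1 + 20) = ((⅓)/(-1))*21 = ((⅓)*(-1))*21 = -⅓*21 = -7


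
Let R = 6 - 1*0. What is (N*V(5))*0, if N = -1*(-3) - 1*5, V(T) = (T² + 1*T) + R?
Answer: 0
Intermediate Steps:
R = 6 (R = 6 + 0 = 6)
V(T) = 6 + T + T² (V(T) = (T² + 1*T) + 6 = (T² + T) + 6 = (T + T²) + 6 = 6 + T + T²)
N = -2 (N = 3 - 5 = -2)
(N*V(5))*0 = -2*(6 + 5 + 5²)*0 = -2*(6 + 5 + 25)*0 = -2*36*0 = -72*0 = 0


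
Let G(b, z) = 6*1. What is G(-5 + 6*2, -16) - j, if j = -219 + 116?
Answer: 109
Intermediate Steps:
G(b, z) = 6
j = -103
G(-5 + 6*2, -16) - j = 6 - 1*(-103) = 6 + 103 = 109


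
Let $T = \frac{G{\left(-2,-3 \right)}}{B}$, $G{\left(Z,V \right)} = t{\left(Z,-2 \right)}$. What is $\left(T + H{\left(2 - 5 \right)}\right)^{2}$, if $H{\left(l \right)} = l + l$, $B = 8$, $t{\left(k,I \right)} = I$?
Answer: $\frac{625}{16} \approx 39.063$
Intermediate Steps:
$G{\left(Z,V \right)} = -2$
$H{\left(l \right)} = 2 l$
$T = - \frac{1}{4}$ ($T = - \frac{2}{8} = \left(-2\right) \frac{1}{8} = - \frac{1}{4} \approx -0.25$)
$\left(T + H{\left(2 - 5 \right)}\right)^{2} = \left(- \frac{1}{4} + 2 \left(2 - 5\right)\right)^{2} = \left(- \frac{1}{4} + 2 \left(-3\right)\right)^{2} = \left(- \frac{1}{4} - 6\right)^{2} = \left(- \frac{25}{4}\right)^{2} = \frac{625}{16}$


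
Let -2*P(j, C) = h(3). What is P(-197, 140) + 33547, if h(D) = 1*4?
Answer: 33545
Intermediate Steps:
h(D) = 4
P(j, C) = -2 (P(j, C) = -½*4 = -2)
P(-197, 140) + 33547 = -2 + 33547 = 33545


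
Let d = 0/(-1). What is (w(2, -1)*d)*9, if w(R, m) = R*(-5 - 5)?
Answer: 0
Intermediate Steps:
d = 0 (d = 0*(-1) = 0)
w(R, m) = -10*R (w(R, m) = R*(-10) = -10*R)
(w(2, -1)*d)*9 = (-10*2*0)*9 = -20*0*9 = 0*9 = 0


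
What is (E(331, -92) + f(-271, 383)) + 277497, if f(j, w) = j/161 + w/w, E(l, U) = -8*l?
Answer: 44250579/161 ≈ 2.7485e+5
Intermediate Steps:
f(j, w) = 1 + j/161 (f(j, w) = j*(1/161) + 1 = j/161 + 1 = 1 + j/161)
(E(331, -92) + f(-271, 383)) + 277497 = (-8*331 + (1 + (1/161)*(-271))) + 277497 = (-2648 + (1 - 271/161)) + 277497 = (-2648 - 110/161) + 277497 = -426438/161 + 277497 = 44250579/161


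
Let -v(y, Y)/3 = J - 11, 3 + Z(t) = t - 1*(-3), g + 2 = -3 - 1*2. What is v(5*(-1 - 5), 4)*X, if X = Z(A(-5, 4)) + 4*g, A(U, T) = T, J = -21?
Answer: -2304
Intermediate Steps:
g = -7 (g = -2 + (-3 - 1*2) = -2 + (-3 - 2) = -2 - 5 = -7)
Z(t) = t (Z(t) = -3 + (t - 1*(-3)) = -3 + (t + 3) = -3 + (3 + t) = t)
v(y, Y) = 96 (v(y, Y) = -3*(-21 - 11) = -3*(-32) = 96)
X = -24 (X = 4 + 4*(-7) = 4 - 28 = -24)
v(5*(-1 - 5), 4)*X = 96*(-24) = -2304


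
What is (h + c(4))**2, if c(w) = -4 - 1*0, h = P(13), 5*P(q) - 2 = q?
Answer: 1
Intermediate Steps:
P(q) = 2/5 + q/5
h = 3 (h = 2/5 + (1/5)*13 = 2/5 + 13/5 = 3)
c(w) = -4 (c(w) = -4 + 0 = -4)
(h + c(4))**2 = (3 - 4)**2 = (-1)**2 = 1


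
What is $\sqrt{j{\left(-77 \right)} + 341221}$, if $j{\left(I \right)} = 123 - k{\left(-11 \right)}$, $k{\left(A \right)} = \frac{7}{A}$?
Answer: $\frac{3 \sqrt{4589189}}{11} \approx 584.25$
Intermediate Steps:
$j{\left(I \right)} = \frac{1360}{11}$ ($j{\left(I \right)} = 123 - \frac{7}{-11} = 123 - 7 \left(- \frac{1}{11}\right) = 123 - - \frac{7}{11} = 123 + \frac{7}{11} = \frac{1360}{11}$)
$\sqrt{j{\left(-77 \right)} + 341221} = \sqrt{\frac{1360}{11} + 341221} = \sqrt{\frac{3754791}{11}} = \frac{3 \sqrt{4589189}}{11}$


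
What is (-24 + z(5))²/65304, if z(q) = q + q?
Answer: 49/16326 ≈ 0.0030013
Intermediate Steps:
z(q) = 2*q
(-24 + z(5))²/65304 = (-24 + 2*5)²/65304 = (-24 + 10)²*(1/65304) = (-14)²*(1/65304) = 196*(1/65304) = 49/16326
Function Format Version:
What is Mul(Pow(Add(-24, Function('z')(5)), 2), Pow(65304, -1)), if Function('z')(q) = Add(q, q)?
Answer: Rational(49, 16326) ≈ 0.0030013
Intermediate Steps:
Function('z')(q) = Mul(2, q)
Mul(Pow(Add(-24, Function('z')(5)), 2), Pow(65304, -1)) = Mul(Pow(Add(-24, Mul(2, 5)), 2), Pow(65304, -1)) = Mul(Pow(Add(-24, 10), 2), Rational(1, 65304)) = Mul(Pow(-14, 2), Rational(1, 65304)) = Mul(196, Rational(1, 65304)) = Rational(49, 16326)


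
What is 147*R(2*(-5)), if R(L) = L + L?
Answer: -2940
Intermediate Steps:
R(L) = 2*L
147*R(2*(-5)) = 147*(2*(2*(-5))) = 147*(2*(-10)) = 147*(-20) = -2940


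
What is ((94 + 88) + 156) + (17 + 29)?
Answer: 384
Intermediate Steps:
((94 + 88) + 156) + (17 + 29) = (182 + 156) + 46 = 338 + 46 = 384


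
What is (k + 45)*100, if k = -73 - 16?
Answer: -4400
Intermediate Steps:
k = -89
(k + 45)*100 = (-89 + 45)*100 = -44*100 = -4400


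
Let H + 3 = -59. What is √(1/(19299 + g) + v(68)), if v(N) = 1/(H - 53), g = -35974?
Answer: I*√97382/3335 ≈ 0.093571*I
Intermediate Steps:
H = -62 (H = -3 - 59 = -62)
v(N) = -1/115 (v(N) = 1/(-62 - 53) = 1/(-115) = -1/115)
√(1/(19299 + g) + v(68)) = √(1/(19299 - 35974) - 1/115) = √(1/(-16675) - 1/115) = √(-1/16675 - 1/115) = √(-146/16675) = I*√97382/3335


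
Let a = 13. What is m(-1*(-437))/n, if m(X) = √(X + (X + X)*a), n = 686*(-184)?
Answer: -3*√1311/126224 ≈ -0.00086056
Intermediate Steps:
n = -126224
m(X) = 3*√3*√X (m(X) = √(X + (X + X)*13) = √(X + (2*X)*13) = √(X + 26*X) = √(27*X) = 3*√3*√X)
m(-1*(-437))/n = (3*√3*√(-1*(-437)))/(-126224) = (3*√3*√437)*(-1/126224) = (3*√1311)*(-1/126224) = -3*√1311/126224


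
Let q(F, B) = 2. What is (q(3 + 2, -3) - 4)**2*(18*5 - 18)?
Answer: 288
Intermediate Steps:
(q(3 + 2, -3) - 4)**2*(18*5 - 18) = (2 - 4)**2*(18*5 - 18) = (-2)**2*(90 - 18) = 4*72 = 288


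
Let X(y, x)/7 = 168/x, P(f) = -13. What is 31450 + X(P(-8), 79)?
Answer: 2485726/79 ≈ 31465.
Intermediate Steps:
X(y, x) = 1176/x (X(y, x) = 7*(168/x) = 1176/x)
31450 + X(P(-8), 79) = 31450 + 1176/79 = 2485726/79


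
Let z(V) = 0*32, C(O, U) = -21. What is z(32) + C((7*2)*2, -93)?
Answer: -21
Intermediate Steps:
z(V) = 0
z(32) + C((7*2)*2, -93) = 0 - 21 = -21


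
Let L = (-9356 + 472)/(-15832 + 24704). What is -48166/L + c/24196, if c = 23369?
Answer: 2584963523397/53739316 ≈ 48102.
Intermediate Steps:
L = -2221/2218 (L = -8884/8872 = -8884*1/8872 = -2221/2218 ≈ -1.0014)
-48166/L + c/24196 = -48166/(-2221/2218) + 23369/24196 = -48166*(-2218/2221) + 23369*(1/24196) = 106832188/2221 + 23369/24196 = 2584963523397/53739316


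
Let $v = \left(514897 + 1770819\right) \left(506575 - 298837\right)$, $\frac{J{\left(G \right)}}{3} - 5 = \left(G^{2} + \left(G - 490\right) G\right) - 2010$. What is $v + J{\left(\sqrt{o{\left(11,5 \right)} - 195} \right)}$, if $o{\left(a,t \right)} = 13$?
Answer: $474830063301 - 1470 i \sqrt{182} \approx 4.7483 \cdot 10^{11} - 19831.0 i$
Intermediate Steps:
$J{\left(G \right)} = -6015 + 3 G^{2} + 3 G \left(-490 + G\right)$ ($J{\left(G \right)} = 15 + 3 \left(\left(G^{2} + \left(G - 490\right) G\right) - 2010\right) = 15 + 3 \left(\left(G^{2} + \left(-490 + G\right) G\right) - 2010\right) = 15 + 3 \left(\left(G^{2} + G \left(-490 + G\right)\right) - 2010\right) = 15 + 3 \left(-2010 + G^{2} + G \left(-490 + G\right)\right) = 15 + \left(-6030 + 3 G^{2} + 3 G \left(-490 + G\right)\right) = -6015 + 3 G^{2} + 3 G \left(-490 + G\right)$)
$v = 474830070408$ ($v = 2285716 \cdot 207738 = 474830070408$)
$v + J{\left(\sqrt{o{\left(11,5 \right)} - 195} \right)} = 474830070408 - \left(6015 + 1092 + 1470 \sqrt{13 - 195}\right) = 474830070408 - \left(6015 + 1092 + 1470 i \sqrt{182}\right) = 474830070408 - \left(7107 + 1470 i \sqrt{182}\right) = 474830063301 - 1470 i \sqrt{182}$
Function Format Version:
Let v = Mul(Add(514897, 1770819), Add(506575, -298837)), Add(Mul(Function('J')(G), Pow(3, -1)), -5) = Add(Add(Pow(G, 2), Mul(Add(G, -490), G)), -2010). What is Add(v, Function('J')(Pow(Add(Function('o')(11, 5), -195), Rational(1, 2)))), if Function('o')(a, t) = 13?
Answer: Add(474830063301, Mul(-1470, I, Pow(182, Rational(1, 2)))) ≈ Add(4.7483e+11, Mul(-19831., I))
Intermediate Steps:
Function('J')(G) = Add(-6015, Mul(3, Pow(G, 2)), Mul(3, G, Add(-490, G))) (Function('J')(G) = Add(15, Mul(3, Add(Add(Pow(G, 2), Mul(Add(G, -490), G)), -2010))) = Add(15, Mul(3, Add(Add(Pow(G, 2), Mul(Add(-490, G), G)), -2010))) = Add(15, Mul(3, Add(Add(Pow(G, 2), Mul(G, Add(-490, G))), -2010))) = Add(15, Mul(3, Add(-2010, Pow(G, 2), Mul(G, Add(-490, G))))) = Add(15, Add(-6030, Mul(3, Pow(G, 2)), Mul(3, G, Add(-490, G)))) = Add(-6015, Mul(3, Pow(G, 2)), Mul(3, G, Add(-490, G))))
v = 474830070408 (v = Mul(2285716, 207738) = 474830070408)
Add(v, Function('J')(Pow(Add(Function('o')(11, 5), -195), Rational(1, 2)))) = Add(474830070408, Add(-6015, Mul(-1470, Pow(Add(13, -195), Rational(1, 2))), Mul(6, Pow(Pow(Add(13, -195), Rational(1, 2)), 2)))) = Add(474830070408, Add(-6015, Mul(-1470, Pow(-182, Rational(1, 2))), Mul(6, Pow(Pow(-182, Rational(1, 2)), 2)))) = Add(474830070408, Add(-6015, Mul(-1470, Mul(I, Pow(182, Rational(1, 2)))), Mul(6, Pow(Mul(I, Pow(182, Rational(1, 2))), 2)))) = Add(474830070408, Add(-6015, Mul(-1470, I, Pow(182, Rational(1, 2))), Mul(6, -182))) = Add(474830070408, Add(-6015, Mul(-1470, I, Pow(182, Rational(1, 2))), -1092)) = Add(474830070408, Add(-7107, Mul(-1470, I, Pow(182, Rational(1, 2))))) = Add(474830063301, Mul(-1470, I, Pow(182, Rational(1, 2))))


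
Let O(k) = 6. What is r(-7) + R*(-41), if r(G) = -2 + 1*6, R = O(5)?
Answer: -242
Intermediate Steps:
R = 6
r(G) = 4 (r(G) = -2 + 6 = 4)
r(-7) + R*(-41) = 4 + 6*(-41) = 4 - 246 = -242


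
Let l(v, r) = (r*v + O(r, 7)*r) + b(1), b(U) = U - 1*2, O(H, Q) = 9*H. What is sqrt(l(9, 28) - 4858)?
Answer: sqrt(2449) ≈ 49.487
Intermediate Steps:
b(U) = -2 + U (b(U) = U - 2 = -2 + U)
l(v, r) = -1 + 9*r**2 + r*v (l(v, r) = (r*v + (9*r)*r) + (-2 + 1) = (r*v + 9*r**2) - 1 = (9*r**2 + r*v) - 1 = -1 + 9*r**2 + r*v)
sqrt(l(9, 28) - 4858) = sqrt((-1 + 9*28**2 + 28*9) - 4858) = sqrt((-1 + 9*784 + 252) - 4858) = sqrt((-1 + 7056 + 252) - 4858) = sqrt(7307 - 4858) = sqrt(2449)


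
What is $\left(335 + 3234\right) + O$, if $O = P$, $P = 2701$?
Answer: $6270$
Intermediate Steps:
$O = 2701$
$\left(335 + 3234\right) + O = \left(335 + 3234\right) + 2701 = 3569 + 2701 = 6270$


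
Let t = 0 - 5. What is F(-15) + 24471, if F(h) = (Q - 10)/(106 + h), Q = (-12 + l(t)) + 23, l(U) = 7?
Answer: 2226869/91 ≈ 24471.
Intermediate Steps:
t = -5
Q = 18 (Q = (-12 + 7) + 23 = -5 + 23 = 18)
F(h) = 8/(106 + h) (F(h) = (18 - 10)/(106 + h) = 8/(106 + h))
F(-15) + 24471 = 8/(106 - 15) + 24471 = 8/91 + 24471 = 2226869/91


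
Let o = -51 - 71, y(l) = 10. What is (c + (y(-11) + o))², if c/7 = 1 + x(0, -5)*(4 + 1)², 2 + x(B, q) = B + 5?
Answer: 176400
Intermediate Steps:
o = -122
x(B, q) = 3 + B (x(B, q) = -2 + (B + 5) = -2 + (5 + B) = 3 + B)
c = 532 (c = 7*(1 + (3 + 0)*(4 + 1)²) = 7*(1 + 3*5²) = 7*(1 + 3*25) = 7*(1 + 75) = 7*76 = 532)
(c + (y(-11) + o))² = (532 + (10 - 122))² = (532 - 112)² = 420² = 176400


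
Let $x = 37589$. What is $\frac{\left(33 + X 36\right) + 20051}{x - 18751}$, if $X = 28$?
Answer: $\frac{10546}{9419} \approx 1.1197$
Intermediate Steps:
$\frac{\left(33 + X 36\right) + 20051}{x - 18751} = \frac{\left(33 + 28 \cdot 36\right) + 20051}{37589 - 18751} = \frac{\left(33 + 1008\right) + 20051}{18838} = \left(1041 + 20051\right) \frac{1}{18838} = 21092 \cdot \frac{1}{18838} = \frac{10546}{9419}$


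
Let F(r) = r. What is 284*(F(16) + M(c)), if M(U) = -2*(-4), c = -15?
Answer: 6816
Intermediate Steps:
M(U) = 8
284*(F(16) + M(c)) = 284*(16 + 8) = 284*24 = 6816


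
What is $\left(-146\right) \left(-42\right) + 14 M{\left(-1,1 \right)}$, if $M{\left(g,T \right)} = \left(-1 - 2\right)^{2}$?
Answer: $6258$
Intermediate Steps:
$M{\left(g,T \right)} = 9$ ($M{\left(g,T \right)} = \left(-3\right)^{2} = 9$)
$\left(-146\right) \left(-42\right) + 14 M{\left(-1,1 \right)} = \left(-146\right) \left(-42\right) + 14 \cdot 9 = 6132 + 126 = 6258$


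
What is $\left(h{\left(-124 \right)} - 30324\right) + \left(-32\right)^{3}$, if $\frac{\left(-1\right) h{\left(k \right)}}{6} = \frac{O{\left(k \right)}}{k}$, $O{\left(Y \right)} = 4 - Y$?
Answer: $- \frac{1955660}{31} \approx -63086.0$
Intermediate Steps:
$h{\left(k \right)} = - \frac{6 \left(4 - k\right)}{k}$ ($h{\left(k \right)} = - 6 \frac{4 - k}{k} = - \frac{6 \left(4 - k\right)}{k}$)
$\left(h{\left(-124 \right)} - 30324\right) + \left(-32\right)^{3} = \left(\left(6 - \frac{24}{-124}\right) - 30324\right) + \left(-32\right)^{3} = \left(\left(6 - - \frac{6}{31}\right) - 30324\right) - 32768 = \left(\left(6 + \frac{6}{31}\right) - 30324\right) - 32768 = \left(\frac{192}{31} - 30324\right) - 32768 = - \frac{939852}{31} - 32768 = - \frac{1955660}{31}$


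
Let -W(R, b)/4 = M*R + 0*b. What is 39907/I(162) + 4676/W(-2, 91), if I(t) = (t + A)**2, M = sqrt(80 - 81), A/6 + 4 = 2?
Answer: 39907/22500 - 1169*I/2 ≈ 1.7736 - 584.5*I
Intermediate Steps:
A = -12 (A = -24 + 6*2 = -24 + 12 = -12)
M = I (M = sqrt(-1) = I ≈ 1.0*I)
I(t) = (-12 + t)**2 (I(t) = (t - 12)**2 = (-12 + t)**2)
W(R, b) = -4*I*R (W(R, b) = -4*(I*R + 0*b) = -4*(I*R + 0) = -4*I*R)
39907/I(162) + 4676/W(-2, 91) = 39907/((-12 + 162)**2) + 4676/((-4*I*(-2))) = 39907/(150**2) + 4676/((8*I)) = 39907/22500 + 4676*(-I/8) = 39907*(1/22500) - 1169*I/2 = 39907/22500 - 1169*I/2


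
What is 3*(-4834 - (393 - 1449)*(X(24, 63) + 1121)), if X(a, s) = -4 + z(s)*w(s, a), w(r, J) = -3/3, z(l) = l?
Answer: 3324570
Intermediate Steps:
w(r, J) = -1 (w(r, J) = -3*⅓ = -1)
X(a, s) = -4 - s (X(a, s) = -4 + s*(-1) = -4 - s)
3*(-4834 - (393 - 1449)*(X(24, 63) + 1121)) = 3*(-4834 - (393 - 1449)*((-4 - 1*63) + 1121)) = 3*(-4834 - (-1056)*((-4 - 63) + 1121)) = 3*(-4834 - (-1056)*(-67 + 1121)) = 3*(-4834 - (-1056)*1054) = 3*(-4834 - 1*(-1113024)) = 3*(-4834 + 1113024) = 3*1108190 = 3324570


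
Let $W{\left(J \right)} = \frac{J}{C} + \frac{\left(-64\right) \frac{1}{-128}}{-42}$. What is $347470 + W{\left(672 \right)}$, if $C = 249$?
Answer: $\frac{2422579573}{6972} \approx 3.4747 \cdot 10^{5}$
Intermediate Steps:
$W{\left(J \right)} = - \frac{1}{84} + \frac{J}{249}$ ($W{\left(J \right)} = \frac{J}{249} + \frac{\left(-64\right) \frac{1}{-128}}{-42} = J \frac{1}{249} + \left(-64\right) \left(- \frac{1}{128}\right) \left(- \frac{1}{42}\right) = \frac{J}{249} + \frac{1}{2} \left(- \frac{1}{42}\right) = \frac{J}{249} - \frac{1}{84} = - \frac{1}{84} + \frac{J}{249}$)
$347470 + W{\left(672 \right)} = 347470 + \left(- \frac{1}{84} + \frac{1}{249} \cdot 672\right) = 347470 + \left(- \frac{1}{84} + \frac{224}{83}\right) = 347470 + \frac{18733}{6972} = \frac{2422579573}{6972}$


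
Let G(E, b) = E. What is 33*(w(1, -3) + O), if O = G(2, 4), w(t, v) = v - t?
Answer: -66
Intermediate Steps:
O = 2
33*(w(1, -3) + O) = 33*((-3 - 1*1) + 2) = 33*((-3 - 1) + 2) = 33*(-4 + 2) = 33*(-2) = -66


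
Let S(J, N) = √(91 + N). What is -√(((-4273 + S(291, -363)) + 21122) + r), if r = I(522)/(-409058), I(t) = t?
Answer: -2*√(176207299756735 + 41832111841*I*√17)/204529 ≈ -129.8 - 0.063528*I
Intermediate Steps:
r = -261/204529 (r = 522/(-409058) = 522*(-1/409058) = -261/204529 ≈ -0.0012761)
-√(((-4273 + S(291, -363)) + 21122) + r) = -√(((-4273 + √(91 - 363)) + 21122) - 261/204529) = -√(((-4273 + √(-272)) + 21122) - 261/204529) = -√(((-4273 + 4*I*√17) + 21122) - 261/204529) = -√((16849 + 4*I*√17) - 261/204529) = -√(3446108860/204529 + 4*I*√17)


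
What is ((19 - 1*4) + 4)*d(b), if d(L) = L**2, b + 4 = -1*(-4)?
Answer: 0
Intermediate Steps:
b = 0 (b = -4 - 1*(-4) = -4 + 4 = 0)
((19 - 1*4) + 4)*d(b) = ((19 - 1*4) + 4)*0**2 = ((19 - 4) + 4)*0 = (15 + 4)*0 = 19*0 = 0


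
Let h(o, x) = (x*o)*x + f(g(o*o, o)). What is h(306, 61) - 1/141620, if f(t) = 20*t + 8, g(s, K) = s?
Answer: 426467953479/141620 ≈ 3.0114e+6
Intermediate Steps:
f(t) = 8 + 20*t
h(o, x) = 8 + 20*o² + o*x² (h(o, x) = (x*o)*x + (8 + 20*(o*o)) = (o*x)*x + (8 + 20*o²) = o*x² + (8 + 20*o²) = 8 + 20*o² + o*x²)
h(306, 61) - 1/141620 = (8 + 20*306² + 306*61²) - 1/141620 = (8 + 20*93636 + 306*3721) - 1*1/141620 = (8 + 1872720 + 1138626) - 1/141620 = 3011354 - 1/141620 = 426467953479/141620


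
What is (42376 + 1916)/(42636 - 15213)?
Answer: 14764/9141 ≈ 1.6151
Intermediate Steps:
(42376 + 1916)/(42636 - 15213) = 44292/27423 = 44292*(1/27423) = 14764/9141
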